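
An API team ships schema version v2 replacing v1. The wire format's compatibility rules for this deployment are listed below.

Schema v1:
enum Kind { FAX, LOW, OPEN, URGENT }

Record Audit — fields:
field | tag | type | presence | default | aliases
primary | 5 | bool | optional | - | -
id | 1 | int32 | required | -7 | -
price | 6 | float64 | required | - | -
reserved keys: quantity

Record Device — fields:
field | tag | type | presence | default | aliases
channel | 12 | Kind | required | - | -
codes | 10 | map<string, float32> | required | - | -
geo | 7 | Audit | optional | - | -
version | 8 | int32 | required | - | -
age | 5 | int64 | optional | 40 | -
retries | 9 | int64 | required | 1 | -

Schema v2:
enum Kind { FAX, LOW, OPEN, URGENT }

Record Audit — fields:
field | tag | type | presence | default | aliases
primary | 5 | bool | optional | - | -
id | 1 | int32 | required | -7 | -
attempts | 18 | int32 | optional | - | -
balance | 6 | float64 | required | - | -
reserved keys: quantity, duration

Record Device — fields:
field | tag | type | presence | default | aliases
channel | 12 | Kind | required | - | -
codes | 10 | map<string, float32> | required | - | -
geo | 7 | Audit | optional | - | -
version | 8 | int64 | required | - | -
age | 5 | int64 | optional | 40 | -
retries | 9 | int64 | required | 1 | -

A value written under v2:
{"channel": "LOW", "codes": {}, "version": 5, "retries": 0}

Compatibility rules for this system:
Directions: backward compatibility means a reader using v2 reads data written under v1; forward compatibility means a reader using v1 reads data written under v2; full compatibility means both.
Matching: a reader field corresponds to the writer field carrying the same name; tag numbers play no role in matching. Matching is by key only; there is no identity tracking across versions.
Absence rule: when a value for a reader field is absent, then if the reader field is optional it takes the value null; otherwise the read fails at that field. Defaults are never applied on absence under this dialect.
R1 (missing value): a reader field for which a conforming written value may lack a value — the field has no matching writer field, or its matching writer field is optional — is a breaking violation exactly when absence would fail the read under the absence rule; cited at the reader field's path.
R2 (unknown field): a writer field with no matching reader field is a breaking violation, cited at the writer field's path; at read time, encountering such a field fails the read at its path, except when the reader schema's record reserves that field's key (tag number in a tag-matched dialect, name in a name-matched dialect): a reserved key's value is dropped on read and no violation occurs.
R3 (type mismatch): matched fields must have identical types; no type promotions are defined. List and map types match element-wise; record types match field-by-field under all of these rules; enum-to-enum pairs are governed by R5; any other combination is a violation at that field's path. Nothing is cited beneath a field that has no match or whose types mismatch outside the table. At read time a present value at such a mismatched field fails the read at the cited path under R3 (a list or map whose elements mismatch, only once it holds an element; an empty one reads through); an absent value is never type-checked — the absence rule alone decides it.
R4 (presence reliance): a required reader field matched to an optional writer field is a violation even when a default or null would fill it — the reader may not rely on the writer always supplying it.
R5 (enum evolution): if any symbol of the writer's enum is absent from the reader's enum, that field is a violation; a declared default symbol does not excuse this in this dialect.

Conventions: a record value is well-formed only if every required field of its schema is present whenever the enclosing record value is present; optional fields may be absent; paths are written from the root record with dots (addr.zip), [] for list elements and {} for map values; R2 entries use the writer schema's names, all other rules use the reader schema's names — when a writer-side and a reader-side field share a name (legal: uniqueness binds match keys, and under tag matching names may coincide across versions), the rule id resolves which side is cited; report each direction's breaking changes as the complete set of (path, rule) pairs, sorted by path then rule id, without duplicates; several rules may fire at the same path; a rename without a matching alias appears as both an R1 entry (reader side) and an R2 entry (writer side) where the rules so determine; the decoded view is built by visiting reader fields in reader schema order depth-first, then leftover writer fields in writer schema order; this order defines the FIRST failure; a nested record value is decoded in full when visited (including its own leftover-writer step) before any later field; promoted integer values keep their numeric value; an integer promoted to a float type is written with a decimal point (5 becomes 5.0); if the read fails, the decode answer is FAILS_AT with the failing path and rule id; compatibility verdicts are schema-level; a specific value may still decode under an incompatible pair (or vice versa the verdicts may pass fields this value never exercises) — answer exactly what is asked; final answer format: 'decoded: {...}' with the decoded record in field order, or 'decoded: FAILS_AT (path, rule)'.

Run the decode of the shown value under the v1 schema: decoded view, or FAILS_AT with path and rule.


each type pair in Device: writer, then reader
decode (reader v1):
  channel := "LOW"
  codes := {}
  geo := null (not supplied -> null)
  read fails at version under R3
  => FAILS_AT (version, R3)
checking off the Device differences that do not matter here:
  renamed field price to balance in record Audit -> affects the rule determinations only; this particular Device value decodes identically
  added field attempts to record Audit: optional int32, tag 18 (in v2 it sits immediately before balance) -> affects the rule determinations only; this particular Device value decodes identically

decoded: FAILS_AT (version, R3)


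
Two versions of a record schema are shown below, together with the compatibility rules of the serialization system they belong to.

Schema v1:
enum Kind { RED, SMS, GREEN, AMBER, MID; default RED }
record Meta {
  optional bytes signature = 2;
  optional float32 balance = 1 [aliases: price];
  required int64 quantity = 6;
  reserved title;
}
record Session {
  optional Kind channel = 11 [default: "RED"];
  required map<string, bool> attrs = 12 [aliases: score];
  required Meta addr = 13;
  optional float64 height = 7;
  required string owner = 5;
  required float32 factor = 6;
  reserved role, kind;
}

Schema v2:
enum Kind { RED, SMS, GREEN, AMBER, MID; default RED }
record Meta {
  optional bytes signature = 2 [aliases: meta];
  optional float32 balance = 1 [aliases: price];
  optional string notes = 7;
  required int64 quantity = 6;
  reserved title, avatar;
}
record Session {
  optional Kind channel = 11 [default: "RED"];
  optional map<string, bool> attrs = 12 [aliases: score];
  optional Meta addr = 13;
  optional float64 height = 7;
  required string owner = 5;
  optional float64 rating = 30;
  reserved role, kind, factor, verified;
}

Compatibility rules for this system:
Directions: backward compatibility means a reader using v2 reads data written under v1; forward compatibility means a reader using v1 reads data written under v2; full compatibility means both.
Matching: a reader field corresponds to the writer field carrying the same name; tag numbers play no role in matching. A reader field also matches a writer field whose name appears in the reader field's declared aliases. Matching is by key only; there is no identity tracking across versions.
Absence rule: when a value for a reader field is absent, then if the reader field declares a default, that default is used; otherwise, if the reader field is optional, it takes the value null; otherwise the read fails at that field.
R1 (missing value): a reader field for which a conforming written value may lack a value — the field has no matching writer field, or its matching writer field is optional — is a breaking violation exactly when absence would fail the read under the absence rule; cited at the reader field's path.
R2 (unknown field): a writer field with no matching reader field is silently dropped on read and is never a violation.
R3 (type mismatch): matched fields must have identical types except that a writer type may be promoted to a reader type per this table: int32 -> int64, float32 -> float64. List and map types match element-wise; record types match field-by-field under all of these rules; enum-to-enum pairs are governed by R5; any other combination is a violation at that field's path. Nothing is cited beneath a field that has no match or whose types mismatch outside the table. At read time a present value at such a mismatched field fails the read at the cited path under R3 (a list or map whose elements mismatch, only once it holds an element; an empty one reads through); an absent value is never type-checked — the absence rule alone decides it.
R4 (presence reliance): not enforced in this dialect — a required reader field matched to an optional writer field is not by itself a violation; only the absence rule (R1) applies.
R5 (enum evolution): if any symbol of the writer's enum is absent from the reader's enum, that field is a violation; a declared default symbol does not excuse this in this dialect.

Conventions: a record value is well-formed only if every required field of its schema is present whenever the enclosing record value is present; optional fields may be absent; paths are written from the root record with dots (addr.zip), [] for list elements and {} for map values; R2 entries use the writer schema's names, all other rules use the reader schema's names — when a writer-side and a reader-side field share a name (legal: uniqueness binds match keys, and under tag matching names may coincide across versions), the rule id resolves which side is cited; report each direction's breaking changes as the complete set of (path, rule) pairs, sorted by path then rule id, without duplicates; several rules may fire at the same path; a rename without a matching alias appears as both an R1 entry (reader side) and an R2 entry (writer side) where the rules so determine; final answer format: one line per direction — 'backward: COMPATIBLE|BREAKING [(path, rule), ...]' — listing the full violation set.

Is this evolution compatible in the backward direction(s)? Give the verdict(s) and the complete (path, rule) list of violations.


backward: COMPATIBLE []

each type pair in Session: writer, then reader
backward for Session (reader v2, writer v1):
  channel <- channel (Kind -> Kind, writer optional)
  attrs <- attrs (map<string, bool> -> map<string, bool>, writer required)
  addr <- addr (Meta -> Meta, writer required)
  height <- height (float64 -> float64, writer optional)
  owner <- owner (string -> string, writer required)
  rating has no writer counterpart
  writer factor: unknown to reader
  addr.signature <- addr.signature (bytes -> bytes, writer optional)
  addr.balance <- addr.balance (float32 -> float32, writer optional)
  addr.notes has no writer counterpart
  addr.quantity <- addr.quantity (int64 -> int64, writer required)
  => no violations; backward on Session: COMPATIBLE
the other Session changes do not affect what is asked:
  added field rating to record Session: optional float64, tag 30 (in v2 it sits last) -> inert for the asked Session verdict: nothing fires
  added field notes to record Meta: optional string, tag 7 (in v2 it sits immediately before quantity) -> inert for the asked Session verdict: nothing fires
  field attrs in record Session: required changed to optional -> fires only in the forward direction of Session, which is not asked here
  removed field factor from record Session (its key "factor" joins the reserved list) -> fires only in the forward direction of Session, which is not asked here
  field addr in record Session: required changed to optional -> fires only in the forward direction of Session, which is not asked here


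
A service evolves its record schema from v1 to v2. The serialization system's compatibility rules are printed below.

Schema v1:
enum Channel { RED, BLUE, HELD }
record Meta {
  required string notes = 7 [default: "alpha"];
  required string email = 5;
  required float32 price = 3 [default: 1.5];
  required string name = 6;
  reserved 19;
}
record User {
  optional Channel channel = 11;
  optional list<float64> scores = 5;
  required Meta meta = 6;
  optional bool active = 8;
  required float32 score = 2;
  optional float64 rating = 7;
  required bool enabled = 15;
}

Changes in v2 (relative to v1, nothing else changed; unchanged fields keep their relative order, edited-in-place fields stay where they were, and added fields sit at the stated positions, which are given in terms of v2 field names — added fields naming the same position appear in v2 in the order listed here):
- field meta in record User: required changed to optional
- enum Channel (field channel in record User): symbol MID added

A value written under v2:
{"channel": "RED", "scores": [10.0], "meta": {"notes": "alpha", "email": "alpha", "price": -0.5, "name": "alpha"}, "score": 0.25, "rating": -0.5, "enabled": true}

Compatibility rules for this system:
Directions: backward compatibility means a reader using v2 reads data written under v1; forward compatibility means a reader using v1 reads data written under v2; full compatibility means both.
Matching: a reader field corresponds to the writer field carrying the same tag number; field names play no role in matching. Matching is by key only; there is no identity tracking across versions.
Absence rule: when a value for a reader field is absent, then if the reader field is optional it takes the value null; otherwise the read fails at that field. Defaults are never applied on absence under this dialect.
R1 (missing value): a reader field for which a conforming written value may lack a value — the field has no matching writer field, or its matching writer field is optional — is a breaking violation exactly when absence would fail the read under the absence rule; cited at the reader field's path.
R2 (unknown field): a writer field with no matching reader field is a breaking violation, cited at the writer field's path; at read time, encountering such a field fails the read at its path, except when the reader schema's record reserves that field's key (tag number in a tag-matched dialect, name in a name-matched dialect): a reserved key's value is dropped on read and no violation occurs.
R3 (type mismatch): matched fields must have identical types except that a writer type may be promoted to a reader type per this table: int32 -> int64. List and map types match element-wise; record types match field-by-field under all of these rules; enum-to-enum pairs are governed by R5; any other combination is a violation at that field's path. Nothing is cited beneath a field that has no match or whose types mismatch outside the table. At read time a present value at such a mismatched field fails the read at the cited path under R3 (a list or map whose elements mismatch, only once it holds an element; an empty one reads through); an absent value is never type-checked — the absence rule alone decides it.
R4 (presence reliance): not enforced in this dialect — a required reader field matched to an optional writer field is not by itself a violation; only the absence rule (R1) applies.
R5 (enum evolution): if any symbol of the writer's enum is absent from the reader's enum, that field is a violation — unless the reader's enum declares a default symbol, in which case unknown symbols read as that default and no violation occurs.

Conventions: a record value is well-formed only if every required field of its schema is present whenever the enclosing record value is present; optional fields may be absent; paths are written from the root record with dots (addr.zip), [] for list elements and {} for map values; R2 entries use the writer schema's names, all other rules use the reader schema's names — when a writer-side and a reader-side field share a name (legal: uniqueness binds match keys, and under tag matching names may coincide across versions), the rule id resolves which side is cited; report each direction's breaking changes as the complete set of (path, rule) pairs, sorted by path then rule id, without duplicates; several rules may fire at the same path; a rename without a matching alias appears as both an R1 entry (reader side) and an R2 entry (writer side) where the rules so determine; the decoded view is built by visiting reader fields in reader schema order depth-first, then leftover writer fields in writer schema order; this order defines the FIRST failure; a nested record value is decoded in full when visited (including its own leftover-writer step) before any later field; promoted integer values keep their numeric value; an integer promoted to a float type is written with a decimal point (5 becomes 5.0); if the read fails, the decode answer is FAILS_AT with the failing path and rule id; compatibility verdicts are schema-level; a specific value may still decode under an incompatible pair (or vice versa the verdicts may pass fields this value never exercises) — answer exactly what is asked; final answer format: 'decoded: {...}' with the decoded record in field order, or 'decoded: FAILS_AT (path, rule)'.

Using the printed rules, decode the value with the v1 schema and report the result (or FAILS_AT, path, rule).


decoded: {"channel": "RED", "scores": [10.0], "meta": {"notes": "alpha", "email": "alpha", "price": -0.5, "name": "alpha"}, "active": null, "score": 0.25, "rating": -0.5, "enabled": true}

in User below, arrows point writer -> reader
decoding the User value with the v1 reader:
  channel := "RED"
  scores := [10.0]
  meta.notes := "alpha"
  meta.email := "alpha"
  meta.price := -0.5
  meta.name := "alpha"
  active := null (absent, optional -> null)
  score := 0.25
  rating := -0.5
  enabled := true
  => decoded: {"channel": "RED", "scores": [10.0], "meta": {"notes": "alpha", "email": "alpha", "price": -0.5, "name": "alpha"}, "active": null, "score": 0.25, "rating": -0.5, "enabled": true}
the other User changes do not affect what is asked:
  field meta in record User: required changed to optional -> shifts the User verdicts, not this decode
  enum Channel (field channel in record User): symbol MID added -> shifts the User verdicts, not this decode


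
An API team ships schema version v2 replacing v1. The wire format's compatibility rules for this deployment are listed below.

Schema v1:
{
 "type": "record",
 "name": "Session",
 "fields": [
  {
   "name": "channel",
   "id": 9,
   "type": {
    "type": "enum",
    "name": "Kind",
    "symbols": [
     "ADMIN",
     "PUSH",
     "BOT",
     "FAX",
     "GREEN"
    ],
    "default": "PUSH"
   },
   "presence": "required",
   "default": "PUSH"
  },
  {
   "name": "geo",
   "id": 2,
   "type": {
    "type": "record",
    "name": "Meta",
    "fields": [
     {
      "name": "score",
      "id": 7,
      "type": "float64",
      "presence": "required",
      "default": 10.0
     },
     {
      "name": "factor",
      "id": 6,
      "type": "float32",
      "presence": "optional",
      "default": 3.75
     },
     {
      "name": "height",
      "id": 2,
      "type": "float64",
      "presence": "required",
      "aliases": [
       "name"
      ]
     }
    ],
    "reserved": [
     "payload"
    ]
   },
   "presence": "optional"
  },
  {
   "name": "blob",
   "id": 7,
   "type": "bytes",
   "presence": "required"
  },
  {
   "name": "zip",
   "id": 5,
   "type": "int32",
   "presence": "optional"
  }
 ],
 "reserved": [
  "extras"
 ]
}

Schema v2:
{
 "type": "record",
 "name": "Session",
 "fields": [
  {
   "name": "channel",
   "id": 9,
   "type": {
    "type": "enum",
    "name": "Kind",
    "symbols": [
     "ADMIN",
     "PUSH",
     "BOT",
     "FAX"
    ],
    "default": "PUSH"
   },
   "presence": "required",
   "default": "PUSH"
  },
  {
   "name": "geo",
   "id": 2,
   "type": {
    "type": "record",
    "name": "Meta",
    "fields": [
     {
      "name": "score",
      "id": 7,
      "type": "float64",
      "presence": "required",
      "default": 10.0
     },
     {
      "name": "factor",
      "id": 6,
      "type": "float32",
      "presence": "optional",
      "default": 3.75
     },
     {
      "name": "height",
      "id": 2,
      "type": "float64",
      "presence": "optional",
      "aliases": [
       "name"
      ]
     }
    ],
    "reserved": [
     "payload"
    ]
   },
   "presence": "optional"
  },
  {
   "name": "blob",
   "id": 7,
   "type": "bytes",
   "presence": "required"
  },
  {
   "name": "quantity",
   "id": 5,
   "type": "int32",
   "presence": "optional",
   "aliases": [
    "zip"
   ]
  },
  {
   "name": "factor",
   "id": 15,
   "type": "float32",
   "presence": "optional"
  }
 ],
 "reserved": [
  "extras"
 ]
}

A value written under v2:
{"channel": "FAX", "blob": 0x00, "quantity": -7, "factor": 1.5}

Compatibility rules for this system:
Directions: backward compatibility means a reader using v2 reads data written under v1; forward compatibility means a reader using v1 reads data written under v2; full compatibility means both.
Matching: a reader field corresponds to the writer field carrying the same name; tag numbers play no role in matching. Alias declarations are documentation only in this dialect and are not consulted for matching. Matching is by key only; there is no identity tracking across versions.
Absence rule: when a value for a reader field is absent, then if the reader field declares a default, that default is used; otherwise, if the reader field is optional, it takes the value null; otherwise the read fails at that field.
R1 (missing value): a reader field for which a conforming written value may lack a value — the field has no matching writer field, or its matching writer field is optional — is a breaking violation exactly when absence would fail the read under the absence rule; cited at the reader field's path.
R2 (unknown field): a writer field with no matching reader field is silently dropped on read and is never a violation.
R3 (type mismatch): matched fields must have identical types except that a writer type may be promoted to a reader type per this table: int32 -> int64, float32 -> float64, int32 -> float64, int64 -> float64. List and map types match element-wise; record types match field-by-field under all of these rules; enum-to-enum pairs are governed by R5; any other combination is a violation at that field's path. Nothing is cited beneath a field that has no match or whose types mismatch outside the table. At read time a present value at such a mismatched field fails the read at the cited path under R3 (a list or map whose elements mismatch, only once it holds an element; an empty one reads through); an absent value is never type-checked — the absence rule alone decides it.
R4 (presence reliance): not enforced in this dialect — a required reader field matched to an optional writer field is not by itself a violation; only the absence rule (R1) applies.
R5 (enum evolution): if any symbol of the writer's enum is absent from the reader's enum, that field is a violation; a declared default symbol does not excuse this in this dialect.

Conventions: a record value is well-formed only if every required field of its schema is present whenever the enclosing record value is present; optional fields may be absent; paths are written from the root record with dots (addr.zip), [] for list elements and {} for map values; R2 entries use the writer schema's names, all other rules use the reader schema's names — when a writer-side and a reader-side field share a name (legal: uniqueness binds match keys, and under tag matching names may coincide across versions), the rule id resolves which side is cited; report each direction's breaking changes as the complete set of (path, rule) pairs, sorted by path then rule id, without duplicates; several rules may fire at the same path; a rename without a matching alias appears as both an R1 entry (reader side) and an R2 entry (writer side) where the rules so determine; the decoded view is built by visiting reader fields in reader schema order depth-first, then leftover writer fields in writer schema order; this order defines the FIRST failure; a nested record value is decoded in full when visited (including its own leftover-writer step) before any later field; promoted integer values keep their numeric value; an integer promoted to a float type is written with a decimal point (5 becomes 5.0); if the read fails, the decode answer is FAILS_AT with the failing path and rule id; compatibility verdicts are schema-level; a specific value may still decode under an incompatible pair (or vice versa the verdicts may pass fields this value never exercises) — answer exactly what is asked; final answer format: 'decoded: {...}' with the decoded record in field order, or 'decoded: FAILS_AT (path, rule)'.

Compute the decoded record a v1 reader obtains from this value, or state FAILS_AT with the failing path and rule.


arrows below run writer -> reader for Session
decode (reader v1):
  channel := "FAX"
  geo := null (missing; optional => null)
  blob := 0x00
  zip := null (missing; optional => null)
  writer quantity: no reader field; dropped
  writer factor: no reader field; dropped
  => decoded: {"channel": "FAX", "geo": null, "blob": 0x00, "zip": null}
remaining Session differences; none change what is asked:
  enum Kind (field channel in record Session): symbol GREEN removed -> a verdict-level change on Session — the shown value reads the same
  field height in record Meta: required changed to optional -> a verdict-level change on Session — the shown value reads the same
  added field factor to record Session: optional float32, tag 15 (in v2 it sits last) -> inert under this dialect — no rule fires on Session and the result does not move

decoded: {"channel": "FAX", "geo": null, "blob": 0x00, "zip": null}


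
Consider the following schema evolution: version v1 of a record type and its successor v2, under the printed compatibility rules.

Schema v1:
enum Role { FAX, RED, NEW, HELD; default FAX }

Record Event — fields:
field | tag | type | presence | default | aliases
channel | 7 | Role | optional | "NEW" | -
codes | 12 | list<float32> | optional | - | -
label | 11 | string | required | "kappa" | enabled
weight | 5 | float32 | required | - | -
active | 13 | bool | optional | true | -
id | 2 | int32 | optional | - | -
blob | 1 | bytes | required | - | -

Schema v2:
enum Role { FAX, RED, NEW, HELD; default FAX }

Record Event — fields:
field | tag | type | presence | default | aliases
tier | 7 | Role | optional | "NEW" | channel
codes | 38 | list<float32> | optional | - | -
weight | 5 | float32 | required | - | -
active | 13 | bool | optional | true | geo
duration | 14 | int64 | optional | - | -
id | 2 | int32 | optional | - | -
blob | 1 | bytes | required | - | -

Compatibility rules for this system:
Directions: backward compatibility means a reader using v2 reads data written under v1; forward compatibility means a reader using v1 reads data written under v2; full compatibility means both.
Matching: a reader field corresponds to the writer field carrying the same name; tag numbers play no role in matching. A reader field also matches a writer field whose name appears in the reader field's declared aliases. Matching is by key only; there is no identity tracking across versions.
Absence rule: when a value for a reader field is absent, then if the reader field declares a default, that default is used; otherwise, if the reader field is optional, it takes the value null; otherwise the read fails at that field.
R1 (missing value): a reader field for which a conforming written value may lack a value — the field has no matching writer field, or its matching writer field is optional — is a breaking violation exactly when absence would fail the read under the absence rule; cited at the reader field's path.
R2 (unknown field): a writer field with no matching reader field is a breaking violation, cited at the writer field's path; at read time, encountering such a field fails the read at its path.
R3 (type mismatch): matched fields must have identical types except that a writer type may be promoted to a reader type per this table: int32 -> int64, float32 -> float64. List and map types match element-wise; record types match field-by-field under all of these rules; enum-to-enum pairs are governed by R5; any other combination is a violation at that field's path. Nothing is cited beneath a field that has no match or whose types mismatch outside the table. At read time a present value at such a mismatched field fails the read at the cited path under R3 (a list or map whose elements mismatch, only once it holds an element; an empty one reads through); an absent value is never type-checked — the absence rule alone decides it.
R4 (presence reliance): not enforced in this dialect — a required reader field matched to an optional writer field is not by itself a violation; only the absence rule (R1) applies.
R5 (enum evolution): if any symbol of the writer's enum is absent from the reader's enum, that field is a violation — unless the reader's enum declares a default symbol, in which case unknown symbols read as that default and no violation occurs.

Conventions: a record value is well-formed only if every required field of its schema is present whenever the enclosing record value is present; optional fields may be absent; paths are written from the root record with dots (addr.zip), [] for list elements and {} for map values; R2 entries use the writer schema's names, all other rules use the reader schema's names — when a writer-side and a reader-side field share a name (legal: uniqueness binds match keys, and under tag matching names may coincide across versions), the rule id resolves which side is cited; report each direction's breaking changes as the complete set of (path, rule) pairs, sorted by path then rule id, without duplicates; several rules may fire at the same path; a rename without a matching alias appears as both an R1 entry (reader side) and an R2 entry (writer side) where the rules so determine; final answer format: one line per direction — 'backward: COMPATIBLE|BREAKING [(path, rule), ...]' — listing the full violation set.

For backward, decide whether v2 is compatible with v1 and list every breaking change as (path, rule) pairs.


backward: BREAKING [(label, R2)]

each type pair in Event: writer, then reader
backward on Event — v2 reading data written by v1:
  Role -> Role, writer optional: tier aligns to channel
  list<float32> -> list<float32>, writer optional: codes aligns to codes
  float32 -> float32, writer required: weight aligns to weight
  bool -> bool, writer optional: active aligns to active
  duration: no writer-side match
  int32 -> int32, writer optional: id aligns to id
  bytes -> bytes, writer required: blob aligns to blob
  writer field label has no reader counterpart
  rule R2 violated at label
  backward on Event therefore BREAKING (1)
checking off the Event differences that do not matter here:
  added field duration to record Event: optional int64, tag 14 (in v2 it sits immediately before id) -> affects forward compatibility only, which is not asked
  field codes in record Event: tag 12 changed to 38 -> fires no rule on Event, leaving the asked answer as it is
  renamed field channel to tier in record Event (alias channel declared on the renamed field) -> affects forward compatibility only, which is not asked


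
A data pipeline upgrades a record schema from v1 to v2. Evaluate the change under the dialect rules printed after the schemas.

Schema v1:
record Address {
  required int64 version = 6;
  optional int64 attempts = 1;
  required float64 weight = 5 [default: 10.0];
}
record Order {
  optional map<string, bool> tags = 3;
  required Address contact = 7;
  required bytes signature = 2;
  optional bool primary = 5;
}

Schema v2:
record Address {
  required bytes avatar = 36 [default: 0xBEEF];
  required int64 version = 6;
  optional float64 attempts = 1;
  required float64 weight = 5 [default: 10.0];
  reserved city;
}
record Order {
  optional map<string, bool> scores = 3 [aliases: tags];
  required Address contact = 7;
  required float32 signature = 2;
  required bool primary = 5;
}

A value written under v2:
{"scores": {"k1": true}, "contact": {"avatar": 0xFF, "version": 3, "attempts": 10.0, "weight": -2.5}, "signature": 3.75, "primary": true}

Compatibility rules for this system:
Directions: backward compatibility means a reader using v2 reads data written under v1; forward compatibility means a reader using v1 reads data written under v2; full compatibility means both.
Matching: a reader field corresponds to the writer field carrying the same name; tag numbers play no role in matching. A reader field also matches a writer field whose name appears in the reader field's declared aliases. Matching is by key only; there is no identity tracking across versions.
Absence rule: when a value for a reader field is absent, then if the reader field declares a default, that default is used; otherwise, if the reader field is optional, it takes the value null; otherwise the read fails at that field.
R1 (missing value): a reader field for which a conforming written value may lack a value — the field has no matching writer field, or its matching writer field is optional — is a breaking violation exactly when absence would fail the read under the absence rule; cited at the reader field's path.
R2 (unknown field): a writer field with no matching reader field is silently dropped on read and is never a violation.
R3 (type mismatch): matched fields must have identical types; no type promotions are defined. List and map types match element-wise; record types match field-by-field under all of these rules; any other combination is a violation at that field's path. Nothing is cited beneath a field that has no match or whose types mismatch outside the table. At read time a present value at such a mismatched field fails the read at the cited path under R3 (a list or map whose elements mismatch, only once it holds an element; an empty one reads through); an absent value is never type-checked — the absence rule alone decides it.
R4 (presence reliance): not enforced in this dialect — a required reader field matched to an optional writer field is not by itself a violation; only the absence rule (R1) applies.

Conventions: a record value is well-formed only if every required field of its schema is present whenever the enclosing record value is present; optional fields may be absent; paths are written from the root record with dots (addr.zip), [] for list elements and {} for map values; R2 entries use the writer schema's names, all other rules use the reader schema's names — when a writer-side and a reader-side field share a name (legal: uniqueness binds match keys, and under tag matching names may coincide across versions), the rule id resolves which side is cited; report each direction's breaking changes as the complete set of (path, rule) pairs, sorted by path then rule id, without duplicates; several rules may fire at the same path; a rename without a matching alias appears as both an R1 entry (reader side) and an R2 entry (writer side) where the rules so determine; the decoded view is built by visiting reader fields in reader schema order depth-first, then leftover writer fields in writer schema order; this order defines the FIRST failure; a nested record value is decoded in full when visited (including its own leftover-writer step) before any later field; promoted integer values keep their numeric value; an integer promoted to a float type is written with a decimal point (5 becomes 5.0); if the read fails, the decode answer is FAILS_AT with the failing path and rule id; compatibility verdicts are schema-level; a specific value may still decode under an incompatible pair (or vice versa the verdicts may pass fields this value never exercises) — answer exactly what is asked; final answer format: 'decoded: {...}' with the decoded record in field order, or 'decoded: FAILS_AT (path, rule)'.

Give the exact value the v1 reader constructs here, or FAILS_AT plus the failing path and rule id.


the writer's type comes first in each Order pair
migrating the Order value to v1:
  tags := null (not supplied -> null)
  contact.version := 3
  read fails at contact.attempts under R3
  => FAILS_AT (contact.attempts, R3)
the rest of the Order diff is inert for this question:
  field signature in record Order: type bytes changed to float32 -> schema-level compatibility only; this Order value's decode is unchanged
  renamed field tags to scores in record Order (alias tags declared on the renamed field) -> fires no rule on Order under this dialect and leaves the result unchanged
  field primary in record Order: optional changed to required -> schema-level compatibility only; this Order value's decode is unchanged
  added field avatar to record Address: required bytes, tag 36, default 0xBEEF (in v2 it sits immediately before version) -> fires no rule on Order under this dialect and leaves the result unchanged

decoded: FAILS_AT (contact.attempts, R3)


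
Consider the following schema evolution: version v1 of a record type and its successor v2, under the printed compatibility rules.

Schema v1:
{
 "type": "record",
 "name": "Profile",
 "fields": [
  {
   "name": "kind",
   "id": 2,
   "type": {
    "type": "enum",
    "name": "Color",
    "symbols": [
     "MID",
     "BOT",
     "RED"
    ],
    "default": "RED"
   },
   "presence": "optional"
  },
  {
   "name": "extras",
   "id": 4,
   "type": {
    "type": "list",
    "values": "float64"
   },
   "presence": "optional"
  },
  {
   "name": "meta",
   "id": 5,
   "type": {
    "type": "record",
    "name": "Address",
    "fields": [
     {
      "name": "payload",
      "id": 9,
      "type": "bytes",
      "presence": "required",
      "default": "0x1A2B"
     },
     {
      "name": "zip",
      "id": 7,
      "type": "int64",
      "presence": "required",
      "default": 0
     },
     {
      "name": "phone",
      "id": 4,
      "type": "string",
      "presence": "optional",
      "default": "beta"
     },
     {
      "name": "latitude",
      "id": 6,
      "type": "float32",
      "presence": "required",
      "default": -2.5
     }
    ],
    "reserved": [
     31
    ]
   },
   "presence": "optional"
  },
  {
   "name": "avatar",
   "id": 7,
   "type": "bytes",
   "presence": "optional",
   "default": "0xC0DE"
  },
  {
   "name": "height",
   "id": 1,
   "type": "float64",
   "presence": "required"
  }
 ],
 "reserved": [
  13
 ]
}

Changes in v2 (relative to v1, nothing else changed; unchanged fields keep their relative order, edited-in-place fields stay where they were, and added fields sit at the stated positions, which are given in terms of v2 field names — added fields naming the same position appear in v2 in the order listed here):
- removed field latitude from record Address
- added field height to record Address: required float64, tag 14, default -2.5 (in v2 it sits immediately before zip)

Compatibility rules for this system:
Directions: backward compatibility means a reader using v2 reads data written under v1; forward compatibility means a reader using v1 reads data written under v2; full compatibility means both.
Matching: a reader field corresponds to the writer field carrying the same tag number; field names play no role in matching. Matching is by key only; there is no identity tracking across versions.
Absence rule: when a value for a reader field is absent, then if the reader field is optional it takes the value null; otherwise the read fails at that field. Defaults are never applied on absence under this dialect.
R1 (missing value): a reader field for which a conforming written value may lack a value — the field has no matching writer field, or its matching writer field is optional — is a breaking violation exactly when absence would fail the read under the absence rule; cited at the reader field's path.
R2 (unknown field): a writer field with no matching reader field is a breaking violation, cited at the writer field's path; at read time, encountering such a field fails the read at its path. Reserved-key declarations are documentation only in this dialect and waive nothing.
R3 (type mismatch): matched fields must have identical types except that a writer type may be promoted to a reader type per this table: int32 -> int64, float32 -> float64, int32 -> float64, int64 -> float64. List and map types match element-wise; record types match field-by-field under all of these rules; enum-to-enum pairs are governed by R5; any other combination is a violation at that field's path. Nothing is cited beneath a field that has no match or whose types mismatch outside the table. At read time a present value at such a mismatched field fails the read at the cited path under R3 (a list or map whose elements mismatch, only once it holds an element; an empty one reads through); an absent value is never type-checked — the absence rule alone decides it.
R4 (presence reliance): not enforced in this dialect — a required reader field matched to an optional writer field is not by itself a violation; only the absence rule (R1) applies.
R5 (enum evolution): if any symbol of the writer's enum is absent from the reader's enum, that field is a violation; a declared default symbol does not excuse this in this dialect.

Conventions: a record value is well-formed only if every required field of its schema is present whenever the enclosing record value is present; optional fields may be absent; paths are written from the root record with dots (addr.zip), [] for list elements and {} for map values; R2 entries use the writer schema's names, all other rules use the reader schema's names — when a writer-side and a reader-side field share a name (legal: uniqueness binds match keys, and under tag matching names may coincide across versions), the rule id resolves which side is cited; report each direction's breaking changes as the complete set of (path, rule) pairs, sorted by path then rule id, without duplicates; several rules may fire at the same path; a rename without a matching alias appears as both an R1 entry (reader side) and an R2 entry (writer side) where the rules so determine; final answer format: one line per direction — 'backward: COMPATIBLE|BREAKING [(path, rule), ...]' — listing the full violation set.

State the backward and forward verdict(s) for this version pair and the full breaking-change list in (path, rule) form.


in Profile below, arrows point writer -> reader
backward for Profile (reader v2, writer v1):
  Color -> Color, writer optional: kind aligns to kind
  list<float64> -> list<float64>, writer optional: extras aligns to extras
  Address -> Address, writer optional: meta aligns to meta
  bytes -> bytes, writer optional: avatar aligns to avatar
  float64 -> float64, writer required: height aligns to height
  bytes -> bytes, writer required: meta.payload aligns to meta.payload
  meta.height: no writer match
  int64 -> int64, writer required: meta.zip aligns to meta.zip
  string -> string, writer optional: meta.phone aligns to meta.phone
  meta.latitude (writer side), unknown to reader
  R1 fires at meta.height
  R2 fires at meta.latitude
  backward on Profile therefore BREAKING (2)
forward for Profile (reader v1, writer v2):
  Color -> Color, writer optional: kind aligns to kind
  list<float64> -> list<float64>, writer optional: extras aligns to extras
  Address -> Address, writer optional: meta aligns to meta
  bytes -> bytes, writer optional: avatar aligns to avatar
  float64 -> float64, writer required: height aligns to height
  bytes -> bytes, writer required: meta.payload aligns to meta.payload
  int64 -> int64, writer required: meta.zip aligns to meta.zip
  string -> string, writer optional: meta.phone aligns to meta.phone
  meta.latitude: no writer match
  meta.height (writer side), unknown to reader
  R2 fires at meta.height
  R1 fires at meta.latitude
  forward on Profile therefore BREAKING (2)

backward: BREAKING [(meta.height, R1), (meta.latitude, R2)]; forward: BREAKING [(meta.height, R2), (meta.latitude, R1)]
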